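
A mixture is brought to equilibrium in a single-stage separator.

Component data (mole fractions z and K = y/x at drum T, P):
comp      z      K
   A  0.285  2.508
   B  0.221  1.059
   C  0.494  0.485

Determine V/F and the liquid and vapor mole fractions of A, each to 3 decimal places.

V/F = 0.316, x_A = 0.193, y_A = 0.484

Rachford–Rice: g(V/F) = Σ zᵢ(Kᵢ−1)/(1+V/F(Kᵢ−1)) = 0.
Check two-phase: ΣzᵢKᵢ = 1.188 > 1 and Σzᵢ/Kᵢ = 1.341 > 1, so g(0) = 0.188 > 0 and g(1) = -0.341 < 0.
Newton–Raphson from V/F = 0.5:
  V/F = 0.500: g = -0.0849, g' = -0.449 → V/F = 0.311
  V/F = 0.311: g = 0.0025, g' = -0.487 → V/F = 0.316
Converged at V/F = 0.316.
Compositions from xᵢ = zᵢ/(1+V/F(Kᵢ−1)), yᵢ = Kᵢxᵢ:
  A: x = 0.193, y = 0.484
  B: x = 0.217, y = 0.230
  C: x = 0.590, y = 0.286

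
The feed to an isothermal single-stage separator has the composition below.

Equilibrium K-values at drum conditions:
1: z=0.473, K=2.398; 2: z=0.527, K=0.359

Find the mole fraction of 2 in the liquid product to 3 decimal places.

Newton iteration, β⁰ = 0.5:
  β = 0.500: g = -0.1079, g' = -0.789 → β = 0.363
  β = 0.363: g = -0.0018, g' = -0.775 → β = 0.361
Converged at β = 0.361.
Compositions from xᵢ = zᵢ/(1+β(Kᵢ−1)), yᵢ = Kᵢxᵢ:
  1: x = 0.314, y = 0.754
  2: x = 0.686, y = 0.246

x_2 = 0.686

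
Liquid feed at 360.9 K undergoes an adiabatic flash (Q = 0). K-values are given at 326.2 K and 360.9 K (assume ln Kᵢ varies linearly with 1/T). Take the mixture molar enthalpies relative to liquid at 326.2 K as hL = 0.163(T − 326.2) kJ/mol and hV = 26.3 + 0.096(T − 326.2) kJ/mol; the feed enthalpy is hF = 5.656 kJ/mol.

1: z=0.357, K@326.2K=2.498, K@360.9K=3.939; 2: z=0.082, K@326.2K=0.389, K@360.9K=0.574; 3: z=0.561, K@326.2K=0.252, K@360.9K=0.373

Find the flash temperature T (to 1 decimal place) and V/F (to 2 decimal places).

Adiabatic flash: solve Rachford–Rice at each trial T, then check hF = ψ·hV(T) + (1−ψ)·hL(T).
  T = 326.2 K: K = (2.498, 0.389, 0.252), RR gives ψ = 0.059, H_out = 1.561 kJ/mol
  T = 360.9 K: K = (3.939, 0.574, 0.373), RR gives ψ = 0.373, H_out = 14.596 kJ/mol
  T = 343.5 K: K = (3.171, 0.477, 0.309), RR gives ψ = 0.237, H_out = 8.769 kJ/mol
  T = 334.9 K: K = (2.825, 0.432, 0.280), RR gives ψ = 0.157, H_out = 5.457 kJ/mol
  T = 339.2 K: K = (2.995, 0.454, 0.295), RR gives ψ = 0.198, H_out = 7.165 kJ/mol
  T = 337.0 K: K = (2.907, 0.443, 0.287), RR gives ψ = 0.178, H_out = 6.305 kJ/mol
Linear interpolation between T = 334.9 (H_out = 5.457) and T = 337.0 (H_out = 6.305) on hF = 5.656 gives T ≈ 335.4 K, at which ψ = 0.16.

T = 335.4 K, V/F = 0.16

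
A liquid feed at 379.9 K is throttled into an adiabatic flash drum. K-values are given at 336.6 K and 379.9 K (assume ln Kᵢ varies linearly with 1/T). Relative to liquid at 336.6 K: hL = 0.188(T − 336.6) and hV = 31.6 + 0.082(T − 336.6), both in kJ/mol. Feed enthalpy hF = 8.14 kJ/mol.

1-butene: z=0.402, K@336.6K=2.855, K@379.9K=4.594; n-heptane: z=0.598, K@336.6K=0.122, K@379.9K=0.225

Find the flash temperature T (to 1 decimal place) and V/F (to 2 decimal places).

T = 347.1 K, V/F = 0.20

Adiabatic flash: solve Rachford–Rice at each trial T, then check hF = ψ·hV(T) + (1−ψ)·hL(T).
  T = 336.6 K: K = (2.855, 0.122), RR gives ψ = 0.135, H_out = 4.281 kJ/mol
  T = 379.9 K: K = (4.594, 0.225), RR gives ψ = 0.352, H_out = 17.657 kJ/mol
  T = 358.2 K: K = (3.672, 0.169), RR gives ψ = 0.260, H_out = 11.674 kJ/mol
  T = 347.4 K: K = (3.251, 0.144), RR gives ψ = 0.204, H_out = 8.243 kJ/mol
  T = 342.0 K: K = (3.049, 0.133), RR gives ψ = 0.172, H_out = 6.345 kJ/mol
  T = 344.7 K: K = (3.149, 0.138), RR gives ψ = 0.188, H_out = 7.312 kJ/mol
  T = 346.0 K: K = (3.198, 0.141), RR gives ψ = 0.196, H_out = 7.765 kJ/mol
Linear interpolation between T = 346.0 (H_out = 7.765) and T = 347.4 (H_out = 8.243) on hF = 8.14 gives T ≈ 347.1 K, at which ψ = 0.20.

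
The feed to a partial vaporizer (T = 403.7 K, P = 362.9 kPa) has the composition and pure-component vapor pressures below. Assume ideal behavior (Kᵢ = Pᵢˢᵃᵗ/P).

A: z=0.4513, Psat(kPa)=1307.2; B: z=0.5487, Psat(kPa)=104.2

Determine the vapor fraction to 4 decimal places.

Raoult's law: Kᵢ = Pᵢˢᵃᵗ/P = Pᵢˢᵃᵗ/362.9.
  K_A = 1307.2/362.9 = 3.602094, K_B = 104.2/362.9 = 0.287131
Iterate (Newton) starting at ψ = 0.4:
  ψ = 0.4000: g = 0.02824, g' = -1.2793 → ψ = 0.4221
  ψ = 0.4221: g = 0.00017, g' = -1.2645 → ψ = 0.4222
Converged at ψ = 0.4222.

ψ = 0.4222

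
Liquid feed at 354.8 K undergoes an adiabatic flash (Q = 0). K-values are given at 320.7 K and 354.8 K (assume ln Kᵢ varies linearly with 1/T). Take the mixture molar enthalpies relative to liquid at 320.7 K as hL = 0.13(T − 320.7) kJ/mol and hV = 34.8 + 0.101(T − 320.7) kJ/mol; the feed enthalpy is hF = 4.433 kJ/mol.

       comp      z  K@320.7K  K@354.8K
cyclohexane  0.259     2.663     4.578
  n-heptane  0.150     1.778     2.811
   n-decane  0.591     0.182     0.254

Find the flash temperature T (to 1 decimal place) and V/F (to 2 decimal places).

Adiabatic flash: solve Rachford–Rice at each trial T, then check hF = ψ·hV(T) + (1−ψ)·hL(T).
  T = 320.7 K: K = (2.663, 1.778, 0.182), RR gives ψ = 0.055, H_out = 1.924 kJ/mol
  T = 354.8 K: K = (4.578, 2.811, 0.254), RR gives ψ = 0.337, H_out = 15.824 kJ/mol
  T = 337.8 K: K = (3.542, 2.263, 0.217), RR gives ψ = 0.228, H_out = 10.059 kJ/mol
  T = 329.2 K: K = (3.080, 2.011, 0.199), RR gives ψ = 0.153, H_out = 6.407 kJ/mol
  T = 324.9 K: K = (2.864, 1.891, 0.190), RR gives ψ = 0.108, H_out = 4.276 kJ/mol
  T = 327.0 K: K = (2.969, 1.949, 0.195), RR gives ψ = 0.131, H_out = 5.348 kJ/mol
Linear interpolation between T = 324.9 (H_out = 4.276) and T = 327.0 (H_out = 5.348) on hF = 4.433 gives T ≈ 325.2 K, at which ψ = 0.11.

T = 325.2 K, V/F = 0.11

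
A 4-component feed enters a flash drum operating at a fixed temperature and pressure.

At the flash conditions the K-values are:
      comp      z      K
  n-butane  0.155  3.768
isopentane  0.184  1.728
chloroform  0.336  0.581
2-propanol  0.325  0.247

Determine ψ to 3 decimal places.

ψ = 0.148

Material balance + equilibrium reduce to Σ zᵢ(Kᵢ−1)/(1+ψ(Kᵢ−1)) = 0.
Check two-phase: ΣzᵢKᵢ = 1.177 > 1 and Σzᵢ/Kᵢ = 2.042 > 1, so g(0) = 0.177 > 0 and g(1) = -1.042 < 0.
Newton–Raphson from ψ = 0.5:
  ψ = 0.500: g = -0.2924, g' = -0.830 → ψ = 0.148
Converged at ψ = 0.148.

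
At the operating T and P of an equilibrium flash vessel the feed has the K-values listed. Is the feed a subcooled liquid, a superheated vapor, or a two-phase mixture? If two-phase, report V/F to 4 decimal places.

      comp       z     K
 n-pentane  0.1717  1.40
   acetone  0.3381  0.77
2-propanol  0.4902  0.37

subcooled liquid

ΣzᵢKᵢ = 0.6821; Σzᵢ/Kᵢ = 1.8866.
Since ΣzᵢKᵢ < 1 the mixture is below its bubble point — single liquid phase.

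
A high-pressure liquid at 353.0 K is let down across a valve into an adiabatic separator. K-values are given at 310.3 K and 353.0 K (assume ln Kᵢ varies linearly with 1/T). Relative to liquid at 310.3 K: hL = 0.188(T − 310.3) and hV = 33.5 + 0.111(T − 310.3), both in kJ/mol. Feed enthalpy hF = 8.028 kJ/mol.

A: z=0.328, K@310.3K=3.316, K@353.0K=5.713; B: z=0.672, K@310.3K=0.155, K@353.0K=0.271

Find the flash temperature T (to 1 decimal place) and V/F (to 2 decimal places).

Adiabatic flash: solve Rachford–Rice at each trial T, then check hF = ψ·hV(T) + (1−ψ)·hL(T).
  T = 310.3 K: K = (3.316, 0.155), RR gives ψ = 0.098, H_out = 3.283 kJ/mol
  T = 353.0 K: K = (5.713, 0.271), RR gives ψ = 0.307, H_out = 17.313 kJ/mol
  T = 331.6 K: K = (4.427, 0.209), RR gives ψ = 0.218, H_out = 10.960 kJ/mol
  T = 321.0 K: K = (3.852, 0.181), RR gives ψ = 0.165, H_out = 7.396 kJ/mol
  T = 326.3 K: K = (4.134, 0.194), RR gives ψ = 0.193, H_out = 9.227 kJ/mol
  T = 323.6 K: K = (3.989, 0.187), RR gives ψ = 0.179, H_out = 8.308 kJ/mol
  T = 322.3 K: K = (3.920, 0.184), RR gives ψ = 0.172, H_out = 7.856 kJ/mol
Linear interpolation between T = 322.3 (H_out = 7.856) and T = 323.6 (H_out = 8.308) on hF = 8.028 gives T ≈ 322.8 K, at which ψ = 0.17.

T = 322.8 K, V/F = 0.17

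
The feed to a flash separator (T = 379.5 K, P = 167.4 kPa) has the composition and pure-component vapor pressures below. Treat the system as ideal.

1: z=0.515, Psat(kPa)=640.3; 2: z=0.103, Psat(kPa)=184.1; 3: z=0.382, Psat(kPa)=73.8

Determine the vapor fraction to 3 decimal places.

ψ = 0.888

Raoult's law: Kᵢ = Pᵢˢᵃᵗ/P = Pᵢˢᵃᵗ/167.4.
  K_1 = 640.3/167.4 = 3.82497, K_2 = 184.1/167.4 = 1.09976, K_3 = 73.8/167.4 = 0.44086
Rachford–Rice: g(ψ) = Σ zᵢ(Kᵢ−1)/(1+ψ(Kᵢ−1)) = 0.
g(0) = ΣzᵢKᵢ − 1 = 1.252 and g(1) = 1 − Σzᵢ/Kᵢ = -0.095, so a root lies in (0, 1).
Iterate (Newton) starting at ψ = 0.5:
  ψ = 0.500: g = 0.3164, g' = -0.937 → ψ = 0.838
  ψ = 0.838: g = 0.0400, g' = -0.786 → ψ = 0.888
Converged at ψ = 0.888.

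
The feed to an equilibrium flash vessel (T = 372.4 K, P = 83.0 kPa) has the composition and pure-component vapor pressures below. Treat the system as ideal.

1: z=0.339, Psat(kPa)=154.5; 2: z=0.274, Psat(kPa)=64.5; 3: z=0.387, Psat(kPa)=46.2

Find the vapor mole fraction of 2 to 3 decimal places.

Raoult's law: Kᵢ = Pᵢˢᵃᵗ/P = Pᵢˢᵃᵗ/83.0.
  K_1 = 154.5/83.0 = 1.86145, K_2 = 64.5/83.0 = 0.77711, K_3 = 46.2/83.0 = 0.55663
Material balance + equilibrium reduce to Σ zᵢ(Kᵢ−1)/(1+V/F(Kᵢ−1)) = 0.
Feasibility: ΣzᵢKᵢ = 1.059, Σzᵢ/Kᵢ = 1.230 — both > 1, two phases present.
Iterate (Newton) starting at V/F = 0.5:
  V/F = 0.500: g = -0.0851, g' = -0.266 → V/F = 0.180
  V/F = 0.180: g = 0.0028, g' = -0.293 → V/F = 0.189
Converged at V/F = 0.189.
Compositions from xᵢ = zᵢ/(1+V/F(Kᵢ−1)), yᵢ = Kᵢxᵢ:
  1: x = 0.291, y = 0.543
  2: x = 0.286, y = 0.222
  3: x = 0.422, y = 0.235

y_2 = 0.222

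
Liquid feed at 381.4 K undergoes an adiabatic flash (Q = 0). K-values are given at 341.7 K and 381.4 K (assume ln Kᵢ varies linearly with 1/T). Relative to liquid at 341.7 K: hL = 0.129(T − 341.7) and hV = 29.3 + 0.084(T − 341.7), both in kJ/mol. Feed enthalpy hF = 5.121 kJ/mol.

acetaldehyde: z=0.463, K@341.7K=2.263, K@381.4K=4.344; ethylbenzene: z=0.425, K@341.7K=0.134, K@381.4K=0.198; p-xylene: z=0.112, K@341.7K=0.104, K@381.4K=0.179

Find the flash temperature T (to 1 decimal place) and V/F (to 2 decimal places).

Adiabatic flash: solve Rachford–Rice at each trial T, then check hF = ψ·hV(T) + (1−ψ)·hL(T).
  T = 341.7 K: K = (2.263, 0.134, 0.104), RR gives ψ = 0.106, H_out = 3.095 kJ/mol
  T = 381.4 K: K = (4.344, 0.198, 0.179), RR gives ψ = 0.414, H_out = 16.508 kJ/mol
  T = 361.5 K: K = (3.189, 0.165, 0.138), RR gives ψ = 0.305, H_out = 11.227 kJ/mol
  T = 351.6 K: K = (2.700, 0.149, 0.120), RR gives ψ = 0.224, H_out = 7.748 kJ/mol
  T = 346.6 K: K = (2.473, 0.141, 0.112), RR gives ψ = 0.171, H_out = 5.596 kJ/mol
  T = 344.1 K: K = (2.364, 0.138, 0.108), RR gives ψ = 0.139, H_out = 4.377 kJ/mol
  T = 345.4 K: K = (2.420, 0.139, 0.110), RR gives ψ = 0.156, H_out = 5.024 kJ/mol
Linear interpolation between T = 345.4 (H_out = 5.024) and T = 346.6 (H_out = 5.596) on hF = 5.121 gives T ≈ 345.6 K, at which ψ = 0.16.

T = 345.6 K, V/F = 0.16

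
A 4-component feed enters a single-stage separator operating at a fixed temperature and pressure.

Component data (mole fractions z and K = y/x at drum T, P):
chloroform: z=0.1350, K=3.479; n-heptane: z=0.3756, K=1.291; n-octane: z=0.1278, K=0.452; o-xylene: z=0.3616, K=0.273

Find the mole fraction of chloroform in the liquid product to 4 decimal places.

x_chloroform = 0.1039

Let ψ = V/F and solve Σ zᵢ(Kᵢ−1)/(1+ψ(Kᵢ−1)) = 0.
Feasibility: ΣzᵢKᵢ = 1.1110, Σzᵢ/Kᵢ = 1.9370 — both > 1, two phases present.
Newton iteration, ψ⁰ = 0.61:
  ψ = 0.6100: g = -0.35152, g' = -0.8580 → ψ = 0.2003
  ψ = 0.2003: g = -0.05947, g' = -0.7091 → ψ = 0.1165
  ψ = 0.1165: g = 0.00341, g' = -0.8012 → ψ = 0.1207
Converged at ψ = 0.1207.
Compositions from xᵢ = zᵢ/(1+ψ(Kᵢ−1)), yᵢ = Kᵢxᵢ:
  chloroform: x = 0.1039, y = 0.3615
  n-heptane: x = 0.3629, y = 0.4684
  n-octane: x = 0.1369, y = 0.0619
  o-xylene: x = 0.3964, y = 0.1082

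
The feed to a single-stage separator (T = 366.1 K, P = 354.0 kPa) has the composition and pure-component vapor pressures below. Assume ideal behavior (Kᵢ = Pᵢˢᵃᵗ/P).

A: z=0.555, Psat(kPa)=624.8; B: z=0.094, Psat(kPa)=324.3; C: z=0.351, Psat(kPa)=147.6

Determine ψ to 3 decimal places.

ψ = 0.524

Raoult's law: Kᵢ = Pᵢˢᵃᵗ/P = Pᵢˢᵃᵗ/354.0.
  K_A = 624.8/354.0 = 1.76497, K_B = 324.3/354.0 = 0.91610, K_C = 147.6/354.0 = 0.41695
Rachford–Rice: g(ψ) = Σ zᵢ(Kᵢ−1)/(1+ψ(Kᵢ−1)) = 0.
Check two-phase: ΣzᵢKᵢ = 1.212 > 1 and Σzᵢ/Kᵢ = 1.259 > 1, so g(0) = 0.212 > 0 and g(1) = -0.259 < 0.
Iterate (Newton) starting at ψ = 0.5:
  ψ = 0.500: g = 0.0100, g' = -0.408 → ψ = 0.525
  ψ = 0.525: g = -0.0001, g' = -0.414 → ψ = 0.524
Converged at ψ = 0.524.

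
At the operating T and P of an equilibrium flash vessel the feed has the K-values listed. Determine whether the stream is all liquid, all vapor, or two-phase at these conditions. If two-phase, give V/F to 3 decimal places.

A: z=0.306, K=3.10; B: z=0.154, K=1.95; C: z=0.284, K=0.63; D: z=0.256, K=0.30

two-phase, V/F = 0.511

ΣzᵢKᵢ = 1.505; Σzᵢ/Kᵢ = 1.482.
Both exceed 1, so a two-phase solution exists.
Rachford–Rice: g(ψ) = Σ zᵢ(Kᵢ−1)/(1+ψ(Kᵢ−1)) = 0.
Iterate (Newton) starting at ψ = 0.5:
  ψ = 0.500: g = 0.0080, g' = -0.740 → ψ = 0.511
Converged at ψ = 0.511.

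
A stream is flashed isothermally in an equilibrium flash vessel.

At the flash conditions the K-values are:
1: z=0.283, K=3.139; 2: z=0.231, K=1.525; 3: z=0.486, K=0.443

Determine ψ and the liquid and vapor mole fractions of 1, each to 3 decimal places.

ψ = 0.521, x_1 = 0.134, y_1 = 0.420

Newton iteration, ψ⁰ = 0.62:
  ψ = 0.620: g = -0.0618, g' = -0.627 → ψ = 0.522
  ψ = 0.522: g = -0.0002, g' = -0.628 → ψ = 0.521
Converged at ψ = 0.521.
Compositions from xᵢ = zᵢ/(1+ψ(Kᵢ−1)), yᵢ = Kᵢxᵢ:
  1: x = 0.134, y = 0.420
  2: x = 0.181, y = 0.277
  3: x = 0.685, y = 0.303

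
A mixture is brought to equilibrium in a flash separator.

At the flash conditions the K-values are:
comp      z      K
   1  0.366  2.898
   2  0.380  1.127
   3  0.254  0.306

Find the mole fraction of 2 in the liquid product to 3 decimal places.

x_2 = 0.349

Rachford–Rice: g(V/F) = Σ zᵢ(Kᵢ−1)/(1+V/F(Kᵢ−1)) = 0.
Check two-phase: ΣzᵢKᵢ = 1.567 > 1 and Σzᵢ/Kᵢ = 1.294 > 1, so g(0) = 0.567 > 0 and g(1) = -0.294 < 0.
Newton iteration, V/F⁰ = 0.5:
  V/F = 0.500: g = 0.1319, g' = -0.639 → V/F = 0.706
  V/F = 0.706: g = -0.0046, g' = -0.716 → V/F = 0.700
Converged at V/F = 0.700.
Compositions from xᵢ = zᵢ/(1+V/F(Kᵢ−1)), yᵢ = Kᵢxᵢ:
  1: x = 0.157, y = 0.456
  2: x = 0.349, y = 0.393
  3: x = 0.494, y = 0.151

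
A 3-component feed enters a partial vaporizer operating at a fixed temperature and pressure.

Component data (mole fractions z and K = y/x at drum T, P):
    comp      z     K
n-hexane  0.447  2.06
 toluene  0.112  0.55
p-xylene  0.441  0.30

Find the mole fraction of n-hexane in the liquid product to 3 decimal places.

x_n-hexane = 0.381

Iterate (Newton) starting at ψ = 0.5:
  ψ = 0.500: g = -0.2303, g' = -0.764 → ψ = 0.199
  ψ = 0.199: g = -0.0224, g' = -0.662 → ψ = 0.165
Converged at ψ = 0.165.
Compositions from xᵢ = zᵢ/(1+ψ(Kᵢ−1)), yᵢ = Kᵢxᵢ:
  n-hexane: x = 0.381, y = 0.784
  toluene: x = 0.121, y = 0.067
  p-xylene: x = 0.498, y = 0.150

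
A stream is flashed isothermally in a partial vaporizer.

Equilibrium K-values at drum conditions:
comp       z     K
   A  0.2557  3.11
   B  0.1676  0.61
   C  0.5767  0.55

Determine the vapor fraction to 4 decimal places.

ψ = 0.2328

Material balance + equilibrium reduce to Σ zᵢ(Kᵢ−1)/(1+ψ(Kᵢ−1)) = 0.
Feasibility: ΣzᵢKᵢ = 1.2146, Σzᵢ/Kᵢ = 1.4055 — both > 1, two phases present.
Newton–Raphson from ψ = 0.52:
  ψ = 0.5200: g = -0.16352, g' = -0.4980 → ψ = 0.1916
  ψ = 0.1916: g = 0.02954, g' = -0.7469 → ψ = 0.2312
  ψ = 0.2312: g = 0.00115, g' = -0.6906 → ψ = 0.2328
Converged at ψ = 0.2328.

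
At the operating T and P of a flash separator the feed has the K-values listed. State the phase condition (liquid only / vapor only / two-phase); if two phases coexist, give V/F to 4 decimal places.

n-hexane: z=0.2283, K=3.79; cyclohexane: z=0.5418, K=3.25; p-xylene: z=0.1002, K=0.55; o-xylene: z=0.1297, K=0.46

vapor only

ΣzᵢKᵢ = 2.7409; Σzᵢ/Kᵢ = 0.6911.
Since Σzᵢ/Kᵢ < 1 the mixture is above its dew point — single vapor phase.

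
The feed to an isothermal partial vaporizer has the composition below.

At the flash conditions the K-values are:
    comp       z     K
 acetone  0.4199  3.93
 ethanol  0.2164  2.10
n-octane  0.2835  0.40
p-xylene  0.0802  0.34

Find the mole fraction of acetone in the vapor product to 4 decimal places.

y_acetone = 0.4696

Rachford–Rice: g(ψ) = Σ zᵢ(Kᵢ−1)/(1+ψ(Kᵢ−1)) = 0.
Feasibility: ΣzᵢKᵢ = 2.2453, Σzᵢ/Kᵢ = 1.1545 — both > 1, two phases present.
Newton iteration, ψ⁰ = 0.5:
  ψ = 0.5000: g = 0.33068, g' = -0.9884 → ψ = 0.8346
  ψ = 0.8346: g = 0.02265, g' = -0.9575 → ψ = 0.8582
  ψ = 0.8582: g = -0.00027, g' = -0.9807 → ψ = 0.8580
Converged at ψ = 0.8580.
Compositions from xᵢ = zᵢ/(1+ψ(Kᵢ−1)), yᵢ = Kᵢxᵢ:
  acetone: x = 0.1195, y = 0.4696
  ethanol: x = 0.1113, y = 0.2338
  n-octane: x = 0.5843, y = 0.2337
  p-xylene: x = 0.1849, y = 0.0629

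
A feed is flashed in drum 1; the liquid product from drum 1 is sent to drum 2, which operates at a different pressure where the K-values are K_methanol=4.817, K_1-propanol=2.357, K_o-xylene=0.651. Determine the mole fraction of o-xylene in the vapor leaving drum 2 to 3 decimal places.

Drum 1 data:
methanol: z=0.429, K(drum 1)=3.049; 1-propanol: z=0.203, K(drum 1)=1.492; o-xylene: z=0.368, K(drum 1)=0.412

y_o-xylene (drum 2) = 0.565

Drum 1:
Let ψ₁ = V/F and solve Σ zᵢ(Kᵢ−1)/(1+ψ₁(Kᵢ−1)) = 0.
g(0) = ΣzᵢKᵢ − 1 = 0.763 and g(1) = 1 − Σzᵢ/Kᵢ = -0.170, so a root lies in (0, 1).
Newton iteration, ψ₁⁰ = 0.5:
  ψ₁ = 0.500: g = 0.2079, g' = -0.726 → ψ₁ = 0.786
  ψ₁ = 0.786: g = 0.0063, g' = -0.730 → ψ₁ = 0.795
Converged at ψ₁ = 0.795.
Drum-1 compositions:
  methanol: x = 0.163, y = 0.498
  1-propanol: x = 0.146, y = 0.218
  o-xylene: x = 0.691, y = 0.285
Drum-2 feed = drum-1 liquid: z₂ = (0.1632, 0.1459, 0.6909).
Drum 2:
Let ψ₂ = V/F and solve Σ zᵢ(Kᵢ−1)/(1+ψ₂(Kᵢ−1)) = 0.
Check two-phase: ΣzᵢKᵢ = 1.580 > 1 and Σzᵢ/Kᵢ = 1.157 > 1, so g(0) = 0.580 > 0 and g(1) = -0.157 < 0.
Newton–Raphson from ψ₂ = 0.36:
  ψ₂ = 0.360: g = 0.1197, g' = -0.653 → ψ₂ = 0.543
  ψ₂ = 0.543: g = 0.0192, g' = -0.469 → ψ₂ = 0.584
  ψ₂ = 0.584: g = 0.0005, g' = -0.444 → ψ₂ = 0.585
Converged at ψ₂ = 0.585.
  methanol: x = 0.050, y = 0.243
  1-propanol: x = 0.081, y = 0.192
  o-xylene: x = 0.868, y = 0.565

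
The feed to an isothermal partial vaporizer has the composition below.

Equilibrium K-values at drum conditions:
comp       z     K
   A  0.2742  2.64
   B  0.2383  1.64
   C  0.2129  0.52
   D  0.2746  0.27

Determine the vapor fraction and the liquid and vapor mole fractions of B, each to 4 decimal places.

ψ = 0.3761, x_B = 0.1921, y_B = 0.3150

Let ψ = V/F and solve Σ zᵢ(Kᵢ−1)/(1+ψ(Kᵢ−1)) = 0.
g(0) = ΣzᵢKᵢ − 1 = 0.2995 and g(1) = 1 − Σzᵢ/Kᵢ = -0.6756, so a root lies in (0, 1).
Newton iteration, ψ⁰ = 0.5:
  ψ = 0.5000: g = -0.08752, g' = -0.7265 → ψ = 0.3795
  ψ = 0.3795: g = -0.00236, g' = -0.6967 → ψ = 0.3761
Converged at ψ = 0.3761.
Compositions from xᵢ = zᵢ/(1+ψ(Kᵢ−1)), yᵢ = Kᵢxᵢ:
  A: x = 0.1696, y = 0.4477
  B: x = 0.1921, y = 0.3150
  C: x = 0.2598, y = 0.1351
  D: x = 0.3785, y = 0.1022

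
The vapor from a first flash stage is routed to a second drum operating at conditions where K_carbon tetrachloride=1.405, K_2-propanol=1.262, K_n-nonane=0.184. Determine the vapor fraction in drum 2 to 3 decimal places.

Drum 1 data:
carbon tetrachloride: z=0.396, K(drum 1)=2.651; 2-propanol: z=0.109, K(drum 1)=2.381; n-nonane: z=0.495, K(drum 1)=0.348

Drum 1:
Material balance + equilibrium reduce to Σ zᵢ(Kᵢ−1)/(1+ψ₁(Kᵢ−1)) = 0.
Check two-phase: ΣzᵢKᵢ = 1.482 > 1 and Σzᵢ/Kᵢ = 1.618 > 1, so g(0) = 0.482 > 0 and g(1) = -0.618 < 0.
Newton–Raphson from ψ₁ = 0.5:
  ψ₁ = 0.500: g = -0.0317, g' = -0.860 → ψ₁ = 0.463
Converged at ψ₁ = 0.463.
Drum-1 compositions:
  carbon tetrachloride: x = 0.224, y = 0.595
  2-propanol: x = 0.066, y = 0.158
  n-nonane: x = 0.709, y = 0.247
Drum-2 feed = drum-1 vapor: z₂ = (0.5949, 0.1583, 0.2468).
Drum 2:
Rachford–Rice: g(ψ₂) = Σ zᵢ(Kᵢ−1)/(1+ψ₂(Kᵢ−1)) = 0.
Check two-phase: ΣzᵢKᵢ = 1.081 > 1 and Σzᵢ/Kᵢ = 1.890 > 1, so g(0) = 0.081 > 0 and g(1) = -0.890 < 0.
Newton–Raphson from ψ₂ = 0.5:
  ψ₂ = 0.500: g = -0.1031, g' = -0.545 → ψ₂ = 0.311
  ψ₂ = 0.311: g = -0.0174, g' = -0.381 → ψ₂ = 0.265
  ψ₂ = 0.265: g = -0.0006, g' = -0.357 → ψ₂ = 0.263
Converged at ψ₂ = 0.263.
  carbon tetrachloride: x = 0.538, y = 0.755
  2-propanol: x = 0.148, y = 0.187
  n-nonane: x = 0.314, y = 0.058

V/F (drum 2) = 0.263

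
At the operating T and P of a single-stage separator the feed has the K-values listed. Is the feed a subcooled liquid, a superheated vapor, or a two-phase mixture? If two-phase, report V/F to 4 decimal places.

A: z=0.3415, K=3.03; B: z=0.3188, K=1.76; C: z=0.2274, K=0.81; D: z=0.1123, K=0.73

superheated vapor

ΣzᵢKᵢ = 1.8620; Σzᵢ/Kᵢ = 0.7284.
Since Σzᵢ/Kᵢ < 1 the mixture is above its dew point — single vapor phase.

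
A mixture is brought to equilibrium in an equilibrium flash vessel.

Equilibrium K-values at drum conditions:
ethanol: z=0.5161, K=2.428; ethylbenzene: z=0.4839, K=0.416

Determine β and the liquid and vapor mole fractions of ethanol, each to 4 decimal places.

Rachford–Rice: g(β) = Σ zᵢ(Kᵢ−1)/(1+β(Kᵢ−1)) = 0.
g(0) = ΣzᵢKᵢ − 1 = 0.4544 and g(1) = 1 − Σzᵢ/Kᵢ = -0.3758, so a root lies in (0, 1).
Newton–Raphson from β = 0.61:
  β = 0.6100: g = -0.04509, g' = -0.6988 → β = 0.5455
  β = 0.5455: g = -0.00042, g' = -0.6880 → β = 0.5449
Converged at β = 0.5449.
Compositions from xᵢ = zᵢ/(1+β(Kᵢ−1)), yᵢ = Kᵢxᵢ:
  ethanol: x = 0.2903, y = 0.7047
  ethylbenzene: x = 0.7097, y = 0.2953

β = 0.5449, x_ethanol = 0.2903, y_ethanol = 0.7047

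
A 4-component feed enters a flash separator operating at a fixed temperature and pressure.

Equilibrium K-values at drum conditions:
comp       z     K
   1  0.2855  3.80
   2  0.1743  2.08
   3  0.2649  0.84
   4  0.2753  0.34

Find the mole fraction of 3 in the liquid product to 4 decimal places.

x_3 = 0.2977

Material balance + equilibrium reduce to Σ zᵢ(Kᵢ−1)/(1+ψ(Kᵢ−1)) = 0.
Check two-phase: ΣzᵢKᵢ = 1.7636 > 1 and Σzᵢ/Kᵢ = 1.2840 > 1, so g(0) = 0.7636 > 0 and g(1) = -0.2840 < 0.
Iterate (Newton) starting at ψ = 0.5:
  ψ = 0.5000: g = 0.13806, g' = -0.7495 → ψ = 0.6842
  ψ = 0.6842: g = 0.00351, g' = -0.7378 → ψ = 0.6890
Converged at ψ = 0.6890.
Compositions from xᵢ = zᵢ/(1+ψ(Kᵢ−1)), yᵢ = Kᵢxᵢ:
  1: x = 0.0975, y = 0.3704
  2: x = 0.0999, y = 0.2079
  3: x = 0.2977, y = 0.2501
  4: x = 0.5049, y = 0.1717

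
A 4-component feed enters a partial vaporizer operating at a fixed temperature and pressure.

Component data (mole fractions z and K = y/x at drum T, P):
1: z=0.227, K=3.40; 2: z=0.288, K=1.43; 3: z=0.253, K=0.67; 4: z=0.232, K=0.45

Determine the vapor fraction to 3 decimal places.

ψ = 0.661

Material balance + equilibrium reduce to Σ zᵢ(Kᵢ−1)/(1+ψ(Kᵢ−1)) = 0.
Feasibility: ΣzᵢKᵢ = 1.458, Σzᵢ/Kᵢ = 1.161 — both > 1, two phases present.
Newton–Raphson from ψ = 0.5:
  ψ = 0.500: g = 0.0736, g' = -0.479 → ψ = 0.654
  ψ = 0.654: g = 0.0031, g' = -0.446 → ψ = 0.661
Converged at ψ = 0.661.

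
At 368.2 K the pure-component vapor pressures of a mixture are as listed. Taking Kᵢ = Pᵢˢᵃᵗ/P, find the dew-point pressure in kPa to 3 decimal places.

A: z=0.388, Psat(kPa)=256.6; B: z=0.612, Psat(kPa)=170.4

Pdew = 195.939 kPa

At the dew point ψ → 1, so Σzᵢ/Kᵢ = 1 with Kᵢ = Pᵢˢᵃᵗ/P ⇒ 1/P = Σzᵢ/Pᵢˢᵃᵗ.
1/P = 0.388/256.6 + 0.612/170.4 = 0.005104 ⇒ P = 195.939 kPa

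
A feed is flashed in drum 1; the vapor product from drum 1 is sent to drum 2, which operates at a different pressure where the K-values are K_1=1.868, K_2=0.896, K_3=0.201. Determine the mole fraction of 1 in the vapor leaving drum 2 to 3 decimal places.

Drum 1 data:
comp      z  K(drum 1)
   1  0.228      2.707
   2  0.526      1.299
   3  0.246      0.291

y_1 (drum 2) = 0.433

Drum 1:
Let ψ₁ = V/F and solve Σ zᵢ(Kᵢ−1)/(1+ψ₁(Kᵢ−1)) = 0.
g(0) = ΣzᵢKᵢ − 1 = 0.372 and g(1) = 1 − Σzᵢ/Kᵢ = -0.335, so a root lies in (0, 1).
Newton iteration, ψ₁⁰ = 0.5:
  ψ₁ = 0.500: g = 0.0766, g' = -0.526 → ψ₁ = 0.646
  ψ₁ = 0.646: g = -0.0047, g' = -0.604 → ψ₁ = 0.638
Converged at ψ₁ = 0.638.
Drum-1 compositions:
  1: x = 0.109, y = 0.295
  2: x = 0.442, y = 0.574
  3: x = 0.449, y = 0.131
Drum-2 feed = drum-1 vapor: z₂ = (0.2955, 0.5738, 0.1307).
Drum 2:
Newton–Raphson from ψ₂ = 0.62:
  ψ₂ = 0.620: g = -0.1040, g' = -0.429 → ψ₂ = 0.378
  ψ₂ = 0.378: g = -0.0185, g' = -0.304 → ψ₂ = 0.317
  ψ₂ = 0.317: g = -0.0004, g' = -0.293 → ψ₂ = 0.316
Converged at ψ₂ = 0.316.
  1: x = 0.232, y = 0.433
  2: x = 0.593, y = 0.532
  3: x = 0.175, y = 0.035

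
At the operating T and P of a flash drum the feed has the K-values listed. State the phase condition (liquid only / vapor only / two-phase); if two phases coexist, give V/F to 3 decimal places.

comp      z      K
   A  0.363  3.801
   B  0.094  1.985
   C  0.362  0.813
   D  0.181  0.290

ΣzᵢKᵢ = 1.913; Σzᵢ/Kᵢ = 1.212.
Both exceed 1, so a two-phase solution exists.
Rachford–Rice: g(ψ) = Σ zᵢ(Kᵢ−1)/(1+ψ(Kᵢ−1)) = 0.
Iterate (Newton) starting at ψ = 0.44:
  ψ = 0.440: g = 0.2594, g' = -0.824 → ψ = 0.755
  ψ = 0.755: g = 0.0238, g' = -0.764 → ψ = 0.786
Converged at ψ = 0.786.

two-phase, V/F = 0.786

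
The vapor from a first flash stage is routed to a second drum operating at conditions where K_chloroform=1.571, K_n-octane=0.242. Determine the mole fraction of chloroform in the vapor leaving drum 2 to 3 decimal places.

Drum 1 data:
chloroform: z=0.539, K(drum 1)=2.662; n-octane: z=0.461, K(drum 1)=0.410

y_chloroform (drum 2) = 0.896

Drum 1:
Material balance + equilibrium reduce to Σ zᵢ(Kᵢ−1)/(1+ψ₁(Kᵢ−1)) = 0.
Feasibility: ΣzᵢKᵢ = 1.624, Σzᵢ/Kᵢ = 1.327 — both > 1, two phases present.
Iterate (Newton) starting at ψ₁ = 0.5:
  ψ₁ = 0.500: g = 0.1034, g' = -0.767 → ψ₁ = 0.635
  ψ₁ = 0.635: g = 0.0010, g' = -0.763 → ψ₁ = 0.636
Converged at ψ₁ = 0.636.
Drum-1 compositions:
  chloroform: x = 0.262, y = 0.697
  n-octane: x = 0.738, y = 0.303
Drum-2 feed = drum-1 vapor: z₂ = (0.6974, 0.3026).
Drum 2:
Material balance + equilibrium reduce to Σ zᵢ(Kᵢ−1)/(1+ψ₂(Kᵢ−1)) = 0.
Feasibility: ΣzᵢKᵢ = 1.169, Σzᵢ/Kᵢ = 1.694 — both > 1, two phases present.
Binary case is linear: z₁(K₁−1)(1+ψ₂(K₂−1)) + z₂(K₂−1)(1+ψ₂(K₁−1)) = 0
⇒ ψ₂ = [z₁(K₁−1)+z₂(K₂−1)] / [−(K₁−1)(K₂−1)] = 0.1689/0.4328 = 0.390
  chloroform: x = 0.570, y = 0.896
  n-octane: x = 0.430, y = 0.104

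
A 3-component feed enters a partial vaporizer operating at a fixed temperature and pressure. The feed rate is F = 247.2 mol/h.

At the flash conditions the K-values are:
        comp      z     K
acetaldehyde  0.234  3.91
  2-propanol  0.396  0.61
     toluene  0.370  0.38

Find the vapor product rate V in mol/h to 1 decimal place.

Material balance + equilibrium reduce to Σ zᵢ(Kᵢ−1)/(1+V/F(Kᵢ−1)) = 0.
Feasibility: ΣzᵢKᵢ = 1.297, Σzᵢ/Kᵢ = 1.683 — both > 1, two phases present.
Newton iteration, V/F⁰ = 0.51:
  V/F = 0.510: g = -0.2541, g' = -0.719 → V/F = 0.157
  V/F = 0.157: g = 0.0492, g' = -1.178 → V/F = 0.198
  V/F = 0.198: g = 0.0027, g' = -1.052 → V/F = 0.201
Converged at V/F = 0.201.
Then V = V/F·F = 0.2010·247.2 = 49.7 mol/h and L = F − V = 197.5 mol/h.

V = 49.7 mol/h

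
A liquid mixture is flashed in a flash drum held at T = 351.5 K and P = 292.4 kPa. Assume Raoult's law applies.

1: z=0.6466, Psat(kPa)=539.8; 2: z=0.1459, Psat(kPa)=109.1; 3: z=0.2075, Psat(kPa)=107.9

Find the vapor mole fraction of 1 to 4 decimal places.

Raoult's law: Kᵢ = Pᵢˢᵃᵗ/P = Pᵢˢᵃᵗ/292.4.
  K_1 = 539.8/292.4 = 1.846101, K_2 = 109.1/292.4 = 0.373119, K_3 = 107.9/292.4 = 0.369015
Rachford–Rice: g(β) = Σ zᵢ(Kᵢ−1)/(1+β(Kᵢ−1)) = 0.
Check two-phase: ΣzᵢKᵢ = 1.3247 > 1 and Σzᵢ/Kᵢ = 1.3036 > 1, so g(0) = 0.3247 > 0 and g(1) = -0.3036 < 0.
Newton–Raphson from β = 0.5:
  β = 0.5000: g = 0.05995, g' = -0.5265 → β = 0.6139
  β = 0.6139: g = -0.00231, g' = -0.5721 → β = 0.6098
Converged at β = 0.6098.
Compositions from xᵢ = zᵢ/(1+β(Kᵢ−1)), yᵢ = Kᵢxᵢ:
  1: x = 0.4265, y = 0.7874
  2: x = 0.2362, y = 0.0881
  3: x = 0.3373, y = 0.1245

y_1 = 0.7874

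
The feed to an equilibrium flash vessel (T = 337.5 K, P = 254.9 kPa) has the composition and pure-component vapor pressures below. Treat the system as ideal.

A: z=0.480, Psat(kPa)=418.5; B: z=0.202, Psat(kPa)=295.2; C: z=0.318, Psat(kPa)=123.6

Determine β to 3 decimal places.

β = 0.650

Raoult's law: Kᵢ = Pᵢˢᵃᵗ/P = Pᵢˢᵃᵗ/254.9.
  K_A = 418.5/254.9 = 1.64182, K_B = 295.2/254.9 = 1.15810, K_C = 123.6/254.9 = 0.48490
Material balance + equilibrium reduce to Σ zᵢ(Kᵢ−1)/(1+β(Kᵢ−1)) = 0.
Feasibility: ΣzᵢKᵢ = 1.176, Σzᵢ/Kᵢ = 1.123 — both > 1, two phases present.
Newton iteration, β⁰ = 0.43:
  β = 0.430: g = 0.0609, g' = -0.265 → β = 0.660
  β = 0.660: g = -0.0028, g' = -0.295 → β = 0.650
Converged at β = 0.650.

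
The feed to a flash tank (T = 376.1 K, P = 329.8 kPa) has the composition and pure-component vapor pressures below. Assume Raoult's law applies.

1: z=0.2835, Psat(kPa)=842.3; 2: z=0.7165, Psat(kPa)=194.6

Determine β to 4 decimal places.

β = 0.2305

Raoult's law: Kᵢ = Pᵢˢᵃᵗ/P = Pᵢˢᵃᵗ/329.8.
  K_1 = 842.3/329.8 = 2.553972, K_2 = 194.6/329.8 = 0.590055
Binary case is linear: z₁(K₁−1)(1+β(K₂−1)) + z₂(K₂−1)(1+β(K₁−1)) = 0
⇒ β = [z₁(K₁−1)+z₂(K₂−1)] / [−(K₁−1)(K₂−1)] = 0.14683/0.63704 = 0.2305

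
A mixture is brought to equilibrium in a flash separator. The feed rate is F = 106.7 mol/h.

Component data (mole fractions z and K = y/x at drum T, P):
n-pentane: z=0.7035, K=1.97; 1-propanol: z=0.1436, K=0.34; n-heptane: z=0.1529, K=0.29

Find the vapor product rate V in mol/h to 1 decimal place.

V = 76.7 mol/h

Material balance + equilibrium reduce to Σ zᵢ(Kᵢ−1)/(1+ψ(Kᵢ−1)) = 0.
Feasibility: ΣzᵢKᵢ = 1.4791, Σzᵢ/Kᵢ = 1.3067 — both > 1, two phases present.
Newton iteration, ψ⁰ = 0.5:
  ψ = 0.5000: g = 0.14976, g' = -0.6248 → ψ = 0.7397
  ψ = 0.7397: g = -0.01650, g' = -0.8051 → ψ = 0.7192
  ψ = 0.7192: g = -0.00028, g' = -0.7782 → ψ = 0.7188
Converged at ψ = 0.7188.
Then V = ψ·F = 0.7188·106.7 = 76.7 mol/h and L = F − V = 30.0 mol/h.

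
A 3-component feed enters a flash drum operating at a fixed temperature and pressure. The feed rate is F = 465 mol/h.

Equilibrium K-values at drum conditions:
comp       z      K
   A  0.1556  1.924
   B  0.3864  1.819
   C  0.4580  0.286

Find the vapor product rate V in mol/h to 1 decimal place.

V = 102.1 mol/h

Newton–Raphson from β = 0.5:
  β = 0.5000: g = -0.18571, g' = -0.7573 → β = 0.2548
  β = 0.2548: g = -0.02153, g' = -0.6133 → β = 0.2197
  β = 0.2197: g = -0.00013, g' = -0.6064 → β = 0.2195
Converged at β = 0.2195.
Then V = β·F = 0.2195·465 = 102.1 mol/h and L = F − V = 362.9 mol/h.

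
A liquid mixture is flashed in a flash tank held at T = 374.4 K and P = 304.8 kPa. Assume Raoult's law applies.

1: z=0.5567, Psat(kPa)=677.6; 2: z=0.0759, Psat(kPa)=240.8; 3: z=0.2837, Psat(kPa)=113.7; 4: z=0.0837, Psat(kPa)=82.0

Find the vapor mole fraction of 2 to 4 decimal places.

y_2 = 0.0681

Raoult's law: Kᵢ = Pᵢˢᵃᵗ/P = Pᵢˢᵃᵗ/304.8.
  K_1 = 677.6/304.8 = 2.223097, K_2 = 240.8/304.8 = 0.790026, K_3 = 113.7/304.8 = 0.373031, K_4 = 82.0/304.8 = 0.269029
Material balance + equilibrium reduce to Σ zᵢ(Kᵢ−1)/(1+β(Kᵢ−1)) = 0.
Feasibility: ΣzᵢKᵢ = 1.4259, Σzᵢ/Kᵢ = 1.4181 — both > 1, two phases present.
Newton iteration, β⁰ = 0.67:
  β = 0.6700: g = -0.07094, g' = -0.7595 → β = 0.5766
  β = 0.5766: g = -0.00317, g' = -0.6979 → β = 0.5721
Converged at β = 0.5720.
Compositions from xᵢ = zᵢ/(1+β(Kᵢ−1)), yᵢ = Kᵢxᵢ:
  1: x = 0.3275, y = 0.7281
  2: x = 0.0863, y = 0.0681
  3: x = 0.4424, y = 0.1650
  4: x = 0.1439, y = 0.0387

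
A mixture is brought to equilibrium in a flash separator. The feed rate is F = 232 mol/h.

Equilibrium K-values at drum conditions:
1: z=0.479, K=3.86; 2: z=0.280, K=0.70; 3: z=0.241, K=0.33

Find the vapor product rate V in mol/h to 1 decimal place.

Rachford–Rice: g(ψ) = Σ zᵢ(Kᵢ−1)/(1+ψ(Kᵢ−1)) = 0.
Feasibility: ΣzᵢKᵢ = 2.124, Σzᵢ/Kᵢ = 1.254 — both > 1, two phases present.
Iterate (Newton) starting at ψ = 0.5:
  ψ = 0.500: g = 0.2221, g' = -0.943 → ψ = 0.736
  ψ = 0.736: g = 0.0152, g' = -0.869 → ψ = 0.753
Converged at ψ = 0.753.
Then V = ψ·F = 0.7530·232 = 174.7 mol/h and L = F − V = 57.3 mol/h.

V = 174.7 mol/h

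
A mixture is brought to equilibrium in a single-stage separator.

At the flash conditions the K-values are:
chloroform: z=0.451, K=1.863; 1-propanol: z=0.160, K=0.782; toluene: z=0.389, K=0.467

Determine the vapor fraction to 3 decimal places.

ψ = 0.367

Rachford–Rice: g(ψ) = Σ zᵢ(Kᵢ−1)/(1+ψ(Kᵢ−1)) = 0.
Check two-phase: ΣzᵢKᵢ = 1.147 > 1 and Σzᵢ/Kᵢ = 1.280 > 1, so g(0) = 0.147 > 0 and g(1) = -0.280 < 0.
Iterate (Newton) starting at ψ = 0.35:
  ψ = 0.350: g = 0.0063, g' = -0.374 → ψ = 0.367
Converged at ψ = 0.367.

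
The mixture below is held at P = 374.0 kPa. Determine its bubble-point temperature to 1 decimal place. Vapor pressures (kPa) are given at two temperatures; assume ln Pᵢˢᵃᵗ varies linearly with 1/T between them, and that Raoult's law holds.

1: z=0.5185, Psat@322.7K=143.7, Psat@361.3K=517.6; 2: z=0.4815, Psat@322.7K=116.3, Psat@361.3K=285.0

Bubble-point temperature: ΣzᵢPᵢˢᵃᵗ(T) = P. Interpolate ln Pᵢˢᵃᵗ = aᵢ + bᵢ/T.
  T = 322.7 K: ΣzᵢPᵢˢᵃᵗ = 130.51 kPa
  T = 361.3 K: ΣzᵢPᵢˢᵃᵗ = 405.60 kPa
  T = 342.0 K: ΣzᵢPᵢˢᵃᵗ = 236.52 kPa
  T = 351.6 K: ΣzᵢPᵢˢᵃᵗ = 311.30 kPa
  T = 356.5 K: ΣzᵢPᵢˢᵃᵗ = 356.38 kPa
  T = 358.9 K: ΣzᵢPᵢˢᵃᵗ = 380.34 kPa
Interpolating between 356.5 K and 358.9 K gives T ≈ 358.3 K.

T = 358.3 K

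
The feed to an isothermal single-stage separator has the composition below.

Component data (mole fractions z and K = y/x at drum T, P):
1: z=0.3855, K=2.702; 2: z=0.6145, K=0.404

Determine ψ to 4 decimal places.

ψ = 0.2858

Let ψ = V/F and solve Σ zᵢ(Kᵢ−1)/(1+ψ(Kᵢ−1)) = 0.
g(0) = ΣzᵢKᵢ − 1 = 0.2899 and g(1) = 1 − Σzᵢ/Kᵢ = -0.6637, so a root lies in (0, 1).
Newton iteration, ψ⁰ = 0.33:
  ψ = 0.3300: g = -0.03577, g' = -0.7961 → ψ = 0.2851
  ψ = 0.2851: g = 0.00057, g' = -0.8230 → ψ = 0.2858
Converged at ψ = 0.2858.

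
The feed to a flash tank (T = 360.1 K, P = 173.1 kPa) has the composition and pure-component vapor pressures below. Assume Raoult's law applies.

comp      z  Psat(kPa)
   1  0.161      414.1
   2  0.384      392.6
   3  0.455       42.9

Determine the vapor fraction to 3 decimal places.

ψ = 0.376

Raoult's law: Kᵢ = Pᵢˢᵃᵗ/P = Pᵢˢᵃᵗ/173.1.
  K_1 = 414.1/173.1 = 2.39226, K_2 = 392.6/173.1 = 2.26805, K_3 = 42.9/173.1 = 0.24783
Newton iteration, ψ⁰ = 0.42:
  ψ = 0.420: g = -0.0411, g' = -0.937 → ψ = 0.376
Converged at ψ = 0.376.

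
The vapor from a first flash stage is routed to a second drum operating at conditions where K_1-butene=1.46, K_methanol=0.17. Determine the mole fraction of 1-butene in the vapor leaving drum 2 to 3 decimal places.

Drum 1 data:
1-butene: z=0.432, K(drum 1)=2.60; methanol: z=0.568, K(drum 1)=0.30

Drum 1:
Binary case is linear: z₁(K₁−1)(1+ψ₁(K₂−1)) + z₂(K₂−1)(1+ψ₁(K₁−1)) = 0
⇒ ψ₁ = [z₁(K₁−1)+z₂(K₂−1)] / [−(K₁−1)(K₂−1)] = 0.2936/1.1200 = 0.262
Drum-1 compositions:
  1-butene: x = 0.304, y = 0.791
  methanol: x = 0.696, y = 0.209
Drum-2 feed = drum-1 vapor: z₂ = (0.7913, 0.2087).
Drum 2:
Iterate (Newton) starting at ψ₂ = 0.33:
  ψ₂ = 0.330: g = 0.0775, g' = -0.399 → ψ₂ = 0.524
  ψ₂ = 0.524: g = -0.0133, g' = -0.559 → ψ₂ = 0.500
Converged at ψ₂ = 0.500.
  1-butene: x = 0.643, y = 0.939
  methanol: x = 0.357, y = 0.061

y_1-butene (drum 2) = 0.939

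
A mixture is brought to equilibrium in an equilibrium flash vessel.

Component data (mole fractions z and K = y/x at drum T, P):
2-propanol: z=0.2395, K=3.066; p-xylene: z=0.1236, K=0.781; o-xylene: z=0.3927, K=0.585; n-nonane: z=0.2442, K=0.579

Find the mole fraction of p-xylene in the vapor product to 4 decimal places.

y_p-xylene = 0.1022

Iterate (Newton) starting at ψ = 0.52:
  ψ = 0.5200: g = -0.13145, g' = -0.4261 → ψ = 0.2115
  ψ = 0.2115: g = 0.02447, g' = -0.6351 → ψ = 0.2500
  ψ = 0.2500: g = 0.00091, g' = -0.5894 → ψ = 0.2515
Converged at ψ = 0.2515.
Compositions from xᵢ = zᵢ/(1+ψ(Kᵢ−1)), yᵢ = Kᵢxᵢ:
  2-propanol: x = 0.1576, y = 0.4832
  p-xylene: x = 0.1308, y = 0.1022
  o-xylene: x = 0.4385, y = 0.2565
  n-nonane: x = 0.2731, y = 0.1581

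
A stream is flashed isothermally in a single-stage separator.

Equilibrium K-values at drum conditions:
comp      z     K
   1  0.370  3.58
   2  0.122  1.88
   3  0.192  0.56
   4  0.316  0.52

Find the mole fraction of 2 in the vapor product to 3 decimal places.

y_2 = 0.135

Let β = V/F and solve Σ zᵢ(Kᵢ−1)/(1+β(Kᵢ−1)) = 0.
g(0) = ΣzᵢKᵢ − 1 = 0.826 and g(1) = 1 − Σzᵢ/Kᵢ = -0.119, so a root lies in (0, 1).
Newton–Raphson from β = 0.5:
  β = 0.500: g = 0.1835, g' = -0.702 → β = 0.761
  β = 0.761: g = 0.0203, g' = -0.579 → β = 0.796
Converged at β = 0.796.
Compositions from xᵢ = zᵢ/(1+β(Kᵢ−1)), yᵢ = Kᵢxᵢ:
  1: x = 0.121, y = 0.434
  2: x = 0.072, y = 0.135
  3: x = 0.296, y = 0.166
  4: x = 0.512, y = 0.266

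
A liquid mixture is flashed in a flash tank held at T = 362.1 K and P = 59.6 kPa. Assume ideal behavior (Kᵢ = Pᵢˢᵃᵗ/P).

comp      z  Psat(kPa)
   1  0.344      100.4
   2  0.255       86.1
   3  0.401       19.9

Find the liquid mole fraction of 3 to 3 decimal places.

Raoult's law: Kᵢ = Pᵢˢᵃᵗ/P = Pᵢˢᵃᵗ/59.6.
  K_1 = 100.4/59.6 = 1.68456, K_2 = 86.1/59.6 = 1.44463, K_3 = 19.9/59.6 = 0.33389
Newton iteration, ψ⁰ = 0.5:
  ψ = 0.500: g = -0.1323, g' = -0.523 → ψ = 0.247
  ψ = 0.247: g = -0.0162, g' = -0.414 → ψ = 0.208
Converged at ψ = 0.208.
Compositions from xᵢ = zᵢ/(1+ψ(Kᵢ−1)), yᵢ = Kᵢxᵢ:
  1: x = 0.301, y = 0.507
  2: x = 0.233, y = 0.337
  3: x = 0.465, y = 0.155

x_3 = 0.465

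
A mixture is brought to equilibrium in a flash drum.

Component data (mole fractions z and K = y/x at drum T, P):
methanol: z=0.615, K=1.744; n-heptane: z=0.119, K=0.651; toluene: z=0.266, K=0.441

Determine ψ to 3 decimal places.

Rachford–Rice: g(ψ) = Σ zᵢ(Kᵢ−1)/(1+ψ(Kᵢ−1)) = 0.
Check two-phase: ΣzᵢKᵢ = 1.267 > 1 and Σzᵢ/Kᵢ = 1.139 > 1, so g(0) = 0.267 > 0 and g(1) = -0.139 < 0.
Newton–Raphson from ψ = 0.43:
  ψ = 0.430: g = 0.1020, g' = -0.360 → ψ = 0.714
  ψ = 0.714: g = -0.0039, g' = -0.401 → ψ = 0.704
Converged at ψ = 0.704.

ψ = 0.704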